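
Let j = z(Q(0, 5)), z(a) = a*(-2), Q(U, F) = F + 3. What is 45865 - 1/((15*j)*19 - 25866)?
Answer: 1395488491/30426 ≈ 45865.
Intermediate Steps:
Q(U, F) = 3 + F
z(a) = -2*a
j = -16 (j = -2*(3 + 5) = -2*8 = -16)
45865 - 1/((15*j)*19 - 25866) = 45865 - 1/((15*(-16))*19 - 25866) = 45865 - 1/(-240*19 - 25866) = 45865 - 1/(-4560 - 25866) = 45865 - 1/(-30426) = 45865 - 1*(-1/30426) = 45865 + 1/30426 = 1395488491/30426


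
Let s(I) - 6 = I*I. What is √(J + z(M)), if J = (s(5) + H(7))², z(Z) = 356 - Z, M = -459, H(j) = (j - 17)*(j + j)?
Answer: 46*√6 ≈ 112.68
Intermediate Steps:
s(I) = 6 + I² (s(I) = 6 + I*I = 6 + I²)
H(j) = 2*j*(-17 + j) (H(j) = (-17 + j)*(2*j) = 2*j*(-17 + j))
J = 11881 (J = ((6 + 5²) + 2*7*(-17 + 7))² = ((6 + 25) + 2*7*(-10))² = (31 - 140)² = (-109)² = 11881)
√(J + z(M)) = √(11881 + (356 - 1*(-459))) = √(11881 + (356 + 459)) = √(11881 + 815) = √12696 = 46*√6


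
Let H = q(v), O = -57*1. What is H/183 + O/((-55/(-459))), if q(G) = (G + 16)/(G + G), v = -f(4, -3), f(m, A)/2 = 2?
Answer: -3191941/6710 ≈ -475.70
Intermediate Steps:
O = -57
f(m, A) = 4 (f(m, A) = 2*2 = 4)
v = -4 (v = -1*4 = -4)
q(G) = (16 + G)/(2*G) (q(G) = (16 + G)/((2*G)) = (16 + G)*(1/(2*G)) = (16 + G)/(2*G))
H = -3/2 (H = (1/2)*(16 - 4)/(-4) = (1/2)*(-1/4)*12 = -3/2 ≈ -1.5000)
H/183 + O/((-55/(-459))) = -3/2/183 - 57/((-55/(-459))) = -3/2*1/183 - 57/((-55*(-1/459))) = -1/122 - 57/55/459 = -1/122 - 57*459/55 = -1/122 - 26163/55 = -3191941/6710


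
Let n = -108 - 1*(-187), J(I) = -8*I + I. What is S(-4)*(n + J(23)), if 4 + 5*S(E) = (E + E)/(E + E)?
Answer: 246/5 ≈ 49.200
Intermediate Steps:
S(E) = -⅗ (S(E) = -⅘ + ((E + E)/(E + E))/5 = -⅘ + ((2*E)/((2*E)))/5 = -⅘ + ((2*E)*(1/(2*E)))/5 = -⅘ + (⅕)*1 = -⅘ + ⅕ = -⅗)
J(I) = -7*I
n = 79 (n = -108 + 187 = 79)
S(-4)*(n + J(23)) = -3*(79 - 7*23)/5 = -3*(79 - 161)/5 = -⅗*(-82) = 246/5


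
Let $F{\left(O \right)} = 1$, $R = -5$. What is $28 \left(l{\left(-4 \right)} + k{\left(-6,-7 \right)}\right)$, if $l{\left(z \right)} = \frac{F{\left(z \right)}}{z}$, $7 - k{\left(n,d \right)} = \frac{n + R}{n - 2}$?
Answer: $\frac{301}{2} \approx 150.5$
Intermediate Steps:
$k{\left(n,d \right)} = 7 - \frac{-5 + n}{-2 + n}$ ($k{\left(n,d \right)} = 7 - \frac{n - 5}{n - 2} = 7 - \frac{-5 + n}{-2 + n}$)
$l{\left(z \right)} = \frac{1}{z}$ ($l{\left(z \right)} = 1 \frac{1}{z} = \frac{1}{z}$)
$28 \left(l{\left(-4 \right)} + k{\left(-6,-7 \right)}\right) = 28 \left(\frac{1}{-4} + \frac{3 \left(-3 + 2 \left(-6\right)\right)}{-2 - 6}\right) = 28 \left(- \frac{1}{4} + \frac{3 \left(-3 - 12\right)}{-8}\right) = 28 \left(- \frac{1}{4} + 3 \left(- \frac{1}{8}\right) \left(-15\right)\right) = 28 \left(- \frac{1}{4} + \frac{45}{8}\right) = 28 \cdot \frac{43}{8} = \frac{301}{2}$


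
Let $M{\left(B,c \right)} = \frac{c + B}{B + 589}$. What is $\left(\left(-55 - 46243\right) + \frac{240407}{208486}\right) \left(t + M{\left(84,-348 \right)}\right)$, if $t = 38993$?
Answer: $- \frac{253294439401992525}{140311078} \approx -1.8052 \cdot 10^{9}$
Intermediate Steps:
$M{\left(B,c \right)} = \frac{B + c}{589 + B}$
$\left(\left(-55 - 46243\right) + \frac{240407}{208486}\right) \left(t + M{\left(84,-348 \right)}\right) = \left(\left(-55 - 46243\right) + \frac{240407}{208486}\right) \left(38993 + \frac{84 - 348}{589 + 84}\right) = \left(\left(-55 - 46243\right) + 240407 \cdot \frac{1}{208486}\right) \left(38993 + \frac{1}{673} \left(-264\right)\right) = \left(-46298 + \frac{240407}{208486}\right) \left(38993 + \frac{1}{673} \left(-264\right)\right) = - \frac{9652244421 \left(38993 - \frac{264}{673}\right)}{208486} = \left(- \frac{9652244421}{208486}\right) \frac{26242025}{673} = - \frac{253294439401992525}{140311078}$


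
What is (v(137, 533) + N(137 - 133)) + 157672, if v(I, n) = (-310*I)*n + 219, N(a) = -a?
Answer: -22478623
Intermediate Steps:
v(I, n) = 219 - 310*I*n (v(I, n) = -310*I*n + 219 = 219 - 310*I*n)
(v(137, 533) + N(137 - 133)) + 157672 = ((219 - 310*137*533) - (137 - 133)) + 157672 = ((219 - 22636510) - 1*4) + 157672 = (-22636291 - 4) + 157672 = -22636295 + 157672 = -22478623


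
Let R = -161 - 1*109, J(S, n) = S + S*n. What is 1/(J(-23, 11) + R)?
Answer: -1/546 ≈ -0.0018315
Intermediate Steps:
R = -270 (R = -161 - 109 = -270)
1/(J(-23, 11) + R) = 1/(-23*(1 + 11) - 270) = 1/(-23*12 - 270) = 1/(-276 - 270) = 1/(-546) = -1/546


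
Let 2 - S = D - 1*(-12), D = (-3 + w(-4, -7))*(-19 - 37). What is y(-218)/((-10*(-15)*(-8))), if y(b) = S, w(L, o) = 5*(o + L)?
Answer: 543/200 ≈ 2.7150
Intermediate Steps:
w(L, o) = 5*L + 5*o (w(L, o) = 5*(L + o) = 5*L + 5*o)
D = 3248 (D = (-3 + (5*(-4) + 5*(-7)))*(-19 - 37) = (-3 + (-20 - 35))*(-56) = (-3 - 55)*(-56) = -58*(-56) = 3248)
S = -3258 (S = 2 - (3248 - 1*(-12)) = 2 - (3248 + 12) = 2 - 1*3260 = 2 - 3260 = -3258)
y(b) = -3258
y(-218)/((-10*(-15)*(-8))) = -3258/(-10*(-15)*(-8)) = -3258/(150*(-8)) = -3258/(-1200) = -3258*(-1/1200) = 543/200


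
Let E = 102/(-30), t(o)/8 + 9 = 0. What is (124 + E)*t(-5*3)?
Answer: -43416/5 ≈ -8683.2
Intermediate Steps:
t(o) = -72 (t(o) = -72 + 8*0 = -72 + 0 = -72)
E = -17/5 (E = 102*(-1/30) = -17/5 ≈ -3.4000)
(124 + E)*t(-5*3) = (124 - 17/5)*(-72) = (603/5)*(-72) = -43416/5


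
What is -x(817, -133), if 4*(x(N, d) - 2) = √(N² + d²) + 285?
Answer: -293/4 - 19*√1898/4 ≈ -280.19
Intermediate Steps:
x(N, d) = 293/4 + √(N² + d²)/4 (x(N, d) = 2 + (√(N² + d²) + 285)/4 = 2 + (285 + √(N² + d²))/4 = 2 + (285/4 + √(N² + d²)/4) = 293/4 + √(N² + d²)/4)
-x(817, -133) = -(293/4 + √(817² + (-133)²)/4) = -(293/4 + √(667489 + 17689)/4) = -(293/4 + √685178/4) = -(293/4 + (19*√1898)/4) = -(293/4 + 19*√1898/4) = -293/4 - 19*√1898/4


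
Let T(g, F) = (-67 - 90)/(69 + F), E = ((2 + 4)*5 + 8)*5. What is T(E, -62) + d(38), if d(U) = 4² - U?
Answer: -311/7 ≈ -44.429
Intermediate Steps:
d(U) = 16 - U
E = 190 (E = (6*5 + 8)*5 = (30 + 8)*5 = 38*5 = 190)
T(g, F) = -157/(69 + F)
T(E, -62) + d(38) = -157/(69 - 62) + (16 - 1*38) = -157/7 + (16 - 38) = -157*⅐ - 22 = -157/7 - 22 = -311/7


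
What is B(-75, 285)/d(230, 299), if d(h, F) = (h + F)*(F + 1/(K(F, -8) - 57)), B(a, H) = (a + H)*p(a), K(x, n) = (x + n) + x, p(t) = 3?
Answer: 167895/42152836 ≈ 0.0039830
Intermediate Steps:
K(x, n) = n + 2*x (K(x, n) = (n + x) + x = n + 2*x)
B(a, H) = 3*H + 3*a (B(a, H) = (a + H)*3 = (H + a)*3 = 3*H + 3*a)
d(h, F) = (F + h)*(F + 1/(-65 + 2*F)) (d(h, F) = (h + F)*(F + 1/((-8 + 2*F) - 57)) = (F + h)*(F + 1/(-65 + 2*F)))
B(-75, 285)/d(230, 299) = (3*285 + 3*(-75))/(((299 + 230 - 65*299² + 2*299³ - 65*299*230 + 2*230*299²)/(-65 + 2*299))) = (855 - 225)/(((299 + 230 - 65*89401 + 2*26730899 - 4470050 + 2*230*89401)/(-65 + 598))) = 630/(((299 + 230 - 5811065 + 53461798 - 4470050 + 41124460)/533)) = 630/(((1/533)*84305672)) = 630/(84305672/533) = 630*(533/84305672) = 167895/42152836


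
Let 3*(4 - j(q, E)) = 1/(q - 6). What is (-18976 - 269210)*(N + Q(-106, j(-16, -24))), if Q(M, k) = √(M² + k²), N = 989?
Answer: -285015954 - 2545643*√17449/11 ≈ -3.1559e+8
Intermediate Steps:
j(q, E) = 4 - 1/(3*(-6 + q)) (j(q, E) = 4 - 1/(3*(q - 6)) = 4 - 1/(3*(-6 + q)))
(-18976 - 269210)*(N + Q(-106, j(-16, -24))) = (-18976 - 269210)*(989 + √((-106)² + ((-73 + 12*(-16))/(3*(-6 - 16)))²)) = -288186*(989 + √(11236 + ((⅓)*(-73 - 192)/(-22))²)) = -288186*(989 + √(11236 + ((⅓)*(-1/22)*(-265))²)) = -288186*(989 + √(11236 + (265/66)²)) = -288186*(989 + √(11236 + 70225/4356)) = -288186*(989 + √(49014241/4356)) = -288186*(989 + 53*√17449/66) = -285015954 - 2545643*√17449/11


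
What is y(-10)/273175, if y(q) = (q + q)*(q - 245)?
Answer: 204/10927 ≈ 0.018669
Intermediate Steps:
y(q) = 2*q*(-245 + q) (y(q) = (2*q)*(-245 + q) = 2*q*(-245 + q))
y(-10)/273175 = (2*(-10)*(-245 - 10))/273175 = (2*(-10)*(-255))*(1/273175) = 5100*(1/273175) = 204/10927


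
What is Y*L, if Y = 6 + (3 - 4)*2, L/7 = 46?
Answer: 1288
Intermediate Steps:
L = 322 (L = 7*46 = 322)
Y = 4 (Y = 6 - 1*2 = 6 - 2 = 4)
Y*L = 4*322 = 1288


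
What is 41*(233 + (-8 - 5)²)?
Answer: 16482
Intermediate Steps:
41*(233 + (-8 - 5)²) = 41*(233 + (-13)²) = 41*(233 + 169) = 41*402 = 16482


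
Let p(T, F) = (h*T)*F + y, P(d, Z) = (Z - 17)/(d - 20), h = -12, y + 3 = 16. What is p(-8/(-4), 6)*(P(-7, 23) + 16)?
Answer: -18602/9 ≈ -2066.9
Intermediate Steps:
y = 13 (y = -3 + 16 = 13)
P(d, Z) = (-17 + Z)/(-20 + d)
p(T, F) = 13 - 12*F*T (p(T, F) = (-12*T)*F + 13 = -12*F*T + 13 = 13 - 12*F*T)
p(-8/(-4), 6)*(P(-7, 23) + 16) = (13 - 12*6*(-8/(-4)))*((-17 + 23)/(-20 - 7) + 16) = (13 - 12*6*(-8*(-1/4)))*(6/(-27) + 16) = (13 - 12*6*2)*(-1/27*6 + 16) = (13 - 144)*(-2/9 + 16) = -131*142/9 = -18602/9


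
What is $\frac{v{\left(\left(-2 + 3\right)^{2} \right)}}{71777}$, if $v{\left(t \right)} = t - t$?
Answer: $0$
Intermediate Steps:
$v{\left(t \right)} = 0$
$\frac{v{\left(\left(-2 + 3\right)^{2} \right)}}{71777} = \frac{0}{71777} = 0 \cdot \frac{1}{71777} = 0$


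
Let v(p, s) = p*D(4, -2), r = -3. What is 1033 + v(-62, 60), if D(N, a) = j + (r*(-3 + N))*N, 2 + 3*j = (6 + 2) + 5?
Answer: 4649/3 ≈ 1549.7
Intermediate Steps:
j = 11/3 (j = -⅔ + ((6 + 2) + 5)/3 = -⅔ + (8 + 5)/3 = -⅔ + (⅓)*13 = -⅔ + 13/3 = 11/3 ≈ 3.6667)
D(N, a) = 11/3 + N*(9 - 3*N) (D(N, a) = 11/3 + (-3*(-3 + N))*N = 11/3 + (9 - 3*N)*N = 11/3 + N*(9 - 3*N))
v(p, s) = -25*p/3 (v(p, s) = p*(11/3 - 3*4² + 9*4) = p*(11/3 - 3*16 + 36) = p*(11/3 - 48 + 36) = p*(-25/3) = -25*p/3)
1033 + v(-62, 60) = 1033 - 25/3*(-62) = 1033 + 1550/3 = 4649/3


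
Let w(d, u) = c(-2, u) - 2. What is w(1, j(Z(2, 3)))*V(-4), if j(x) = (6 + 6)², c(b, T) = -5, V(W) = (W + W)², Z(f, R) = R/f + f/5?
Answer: -448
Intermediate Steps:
Z(f, R) = f/5 + R/f (Z(f, R) = R/f + f*(⅕) = R/f + f/5 = f/5 + R/f)
V(W) = 4*W² (V(W) = (2*W)² = 4*W²)
j(x) = 144 (j(x) = 12² = 144)
w(d, u) = -7 (w(d, u) = -5 - 2 = -7)
w(1, j(Z(2, 3)))*V(-4) = -28*(-4)² = -28*16 = -7*64 = -448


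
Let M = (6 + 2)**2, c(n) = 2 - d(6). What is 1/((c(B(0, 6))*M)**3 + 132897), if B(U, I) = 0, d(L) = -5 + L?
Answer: 1/395041 ≈ 2.5314e-6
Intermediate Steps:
c(n) = 1 (c(n) = 2 - (-5 + 6) = 2 - 1*1 = 2 - 1 = 1)
M = 64 (M = 8**2 = 64)
1/((c(B(0, 6))*M)**3 + 132897) = 1/((1*64)**3 + 132897) = 1/(64**3 + 132897) = 1/(262144 + 132897) = 1/395041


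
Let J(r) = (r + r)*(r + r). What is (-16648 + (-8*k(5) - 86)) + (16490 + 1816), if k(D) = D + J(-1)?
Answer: 1500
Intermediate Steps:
J(r) = 4*r**2 (J(r) = (2*r)*(2*r) = 4*r**2)
k(D) = 4 + D (k(D) = D + 4*(-1)**2 = D + 4*1 = D + 4 = 4 + D)
(-16648 + (-8*k(5) - 86)) + (16490 + 1816) = (-16648 + (-8*(4 + 5) - 86)) + (16490 + 1816) = (-16648 + (-8*9 - 86)) + 18306 = (-16648 + (-72 - 86)) + 18306 = (-16648 - 158) + 18306 = -16806 + 18306 = 1500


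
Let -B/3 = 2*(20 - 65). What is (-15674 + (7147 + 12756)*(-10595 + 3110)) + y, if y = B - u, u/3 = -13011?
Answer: -148950326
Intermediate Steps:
u = -39033 (u = 3*(-13011) = -39033)
B = 270 (B = -6*(20 - 65) = -6*(-45) = -3*(-90) = 270)
y = 39303 (y = 270 - 1*(-39033) = 270 + 39033 = 39303)
(-15674 + (7147 + 12756)*(-10595 + 3110)) + y = (-15674 + (7147 + 12756)*(-10595 + 3110)) + 39303 = (-15674 + 19903*(-7485)) + 39303 = (-15674 - 148973955) + 39303 = -148989629 + 39303 = -148950326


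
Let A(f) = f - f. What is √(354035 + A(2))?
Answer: √354035 ≈ 595.01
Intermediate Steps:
A(f) = 0
√(354035 + A(2)) = √(354035 + 0) = √354035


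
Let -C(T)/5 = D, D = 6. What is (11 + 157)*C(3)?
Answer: -5040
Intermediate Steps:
C(T) = -30 (C(T) = -5*6 = -30)
(11 + 157)*C(3) = (11 + 157)*(-30) = 168*(-30) = -5040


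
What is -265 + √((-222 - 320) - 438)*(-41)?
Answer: -265 - 574*I*√5 ≈ -265.0 - 1283.5*I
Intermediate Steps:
-265 + √((-222 - 320) - 438)*(-41) = -265 + √(-542 - 438)*(-41) = -265 + √(-980)*(-41) = -265 + (14*I*√5)*(-41) = -265 - 574*I*√5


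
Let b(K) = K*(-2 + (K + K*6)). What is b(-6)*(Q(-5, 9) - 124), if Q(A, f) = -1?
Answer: -33000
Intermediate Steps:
b(K) = K*(-2 + 7*K) (b(K) = K*(-2 + (K + 6*K)) = K*(-2 + 7*K))
b(-6)*(Q(-5, 9) - 124) = (-6*(-2 + 7*(-6)))*(-1 - 124) = -6*(-2 - 42)*(-125) = -6*(-44)*(-125) = 264*(-125) = -33000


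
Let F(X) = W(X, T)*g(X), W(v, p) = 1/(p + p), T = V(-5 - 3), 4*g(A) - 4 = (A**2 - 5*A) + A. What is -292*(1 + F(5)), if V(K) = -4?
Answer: -1679/8 ≈ -209.88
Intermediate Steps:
g(A) = 1 - A + A**2/4 (g(A) = 1 + ((A**2 - 5*A) + A)/4 = 1 + (A**2 - 4*A)/4 = 1 + (-A + A**2/4) = 1 - A + A**2/4)
T = -4
W(v, p) = 1/(2*p)
F(X) = -1/8 - X**2/32 + X/8 (F(X) = ((1/2)/(-4))*(1 - X + X**2/4) = ((1/2)*(-1/4))*(1 - X + X**2/4) = -(1 - X + X**2/4)/8 = -1/8 - X**2/32 + X/8)
-292*(1 + F(5)) = -292*(1 + (-1/8 - 1/32*5**2 + (1/8)*5)) = -292*(1 + (-1/8 - 1/32*25 + 5/8)) = -292*(1 + (-1/8 - 25/32 + 5/8)) = -292*(1 - 9/32) = -292*23/32 = -1679/8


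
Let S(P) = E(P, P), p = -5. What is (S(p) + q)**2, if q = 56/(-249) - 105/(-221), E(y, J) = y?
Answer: 68317413376/3028190841 ≈ 22.560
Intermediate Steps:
S(P) = P
q = 13769/55029 (q = 56*(-1/249) - 105*(-1/221) = -56/249 + 105/221 = 13769/55029 ≈ 0.25021)
(S(p) + q)**2 = (-5 + 13769/55029)**2 = (-261376/55029)**2 = 68317413376/3028190841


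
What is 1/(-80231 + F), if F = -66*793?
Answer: -1/132569 ≈ -7.5432e-6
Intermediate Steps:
F = -52338
1/(-80231 + F) = 1/(-80231 - 52338) = 1/(-132569) = -1/132569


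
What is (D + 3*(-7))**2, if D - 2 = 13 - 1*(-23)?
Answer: 289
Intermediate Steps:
D = 38 (D = 2 + (13 - 1*(-23)) = 2 + (13 + 23) = 2 + 36 = 38)
(D + 3*(-7))**2 = (38 + 3*(-7))**2 = (38 - 21)**2 = 17**2 = 289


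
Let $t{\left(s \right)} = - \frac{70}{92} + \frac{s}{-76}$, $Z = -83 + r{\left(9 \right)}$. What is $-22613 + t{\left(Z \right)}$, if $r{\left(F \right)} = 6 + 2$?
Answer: $- \frac{39527129}{1748} \approx -22613.0$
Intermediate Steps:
$r{\left(F \right)} = 8$
$Z = -75$ ($Z = -83 + 8 = -75$)
$t{\left(s \right)} = - \frac{35}{46} - \frac{s}{76}$ ($t{\left(s \right)} = \left(-70\right) \frac{1}{92} + s \left(- \frac{1}{76}\right) = - \frac{35}{46} - \frac{s}{76}$)
$-22613 + t{\left(Z \right)} = -22613 - - \frac{395}{1748} = -22613 + \left(- \frac{35}{46} + \frac{75}{76}\right) = -22613 + \frac{395}{1748} = - \frac{39527129}{1748}$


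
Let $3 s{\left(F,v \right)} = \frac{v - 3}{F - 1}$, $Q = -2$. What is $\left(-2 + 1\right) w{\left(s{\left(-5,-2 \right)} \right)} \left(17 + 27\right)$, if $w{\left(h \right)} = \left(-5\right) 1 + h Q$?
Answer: $\frac{2200}{9} \approx 244.44$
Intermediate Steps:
$s{\left(F,v \right)} = \frac{-3 + v}{3 \left(-1 + F\right)}$ ($s{\left(F,v \right)} = \frac{\left(v - 3\right) \frac{1}{F - 1}}{3} = \frac{\left(-3 + v\right) \frac{1}{-1 + F}}{3} = \frac{\frac{1}{-1 + F} \left(-3 + v\right)}{3} = \frac{-3 + v}{3 \left(-1 + F\right)}$)
$w{\left(h \right)} = -5 - 2 h$ ($w{\left(h \right)} = \left(-5\right) 1 + h \left(-2\right) = -5 - 2 h$)
$\left(-2 + 1\right) w{\left(s{\left(-5,-2 \right)} \right)} \left(17 + 27\right) = \left(-2 + 1\right) \left(-5 - 2 \frac{-3 - 2}{3 \left(-1 - 5\right)}\right) \left(17 + 27\right) = - (-5 - 2 \cdot \frac{1}{3} \frac{1}{-6} \left(-5\right)) 44 = - (-5 - 2 \cdot \frac{1}{3} \left(- \frac{1}{6}\right) \left(-5\right)) 44 = - (-5 - \frac{5}{9}) 44 = \left(-1\right) \left(- \frac{50}{9}\right) 44 = \frac{50}{9} \cdot 44 = \frac{2200}{9}$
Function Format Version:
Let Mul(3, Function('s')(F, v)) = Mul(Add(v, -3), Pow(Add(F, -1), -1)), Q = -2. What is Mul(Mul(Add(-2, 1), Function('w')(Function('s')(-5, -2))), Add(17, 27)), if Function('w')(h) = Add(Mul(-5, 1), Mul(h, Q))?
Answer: Rational(2200, 9) ≈ 244.44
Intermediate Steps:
Function('s')(F, v) = Mul(Rational(1, 3), Pow(Add(-1, F), -1), Add(-3, v)) (Function('s')(F, v) = Mul(Rational(1, 3), Mul(Add(v, -3), Pow(Add(F, -1), -1))) = Mul(Rational(1, 3), Mul(Add(-3, v), Pow(Add(-1, F), -1))) = Mul(Rational(1, 3), Mul(Pow(Add(-1, F), -1), Add(-3, v))) = Mul(Rational(1, 3), Pow(Add(-1, F), -1), Add(-3, v)))
Function('w')(h) = Add(-5, Mul(-2, h)) (Function('w')(h) = Add(Mul(-5, 1), Mul(h, -2)) = Add(-5, Mul(-2, h)))
Mul(Mul(Add(-2, 1), Function('w')(Function('s')(-5, -2))), Add(17, 27)) = Mul(Mul(Add(-2, 1), Add(-5, Mul(-2, Mul(Rational(1, 3), Pow(Add(-1, -5), -1), Add(-3, -2))))), Add(17, 27)) = Mul(Mul(-1, Add(-5, Mul(-2, Mul(Rational(1, 3), Pow(-6, -1), -5)))), 44) = Mul(Mul(-1, Add(-5, Mul(-2, Mul(Rational(1, 3), Rational(-1, 6), -5)))), 44) = Mul(Mul(-1, Add(-5, Mul(-2, Rational(5, 18)))), 44) = Mul(Mul(-1, Add(-5, Rational(-5, 9))), 44) = Mul(Mul(-1, Rational(-50, 9)), 44) = Mul(Rational(50, 9), 44) = Rational(2200, 9)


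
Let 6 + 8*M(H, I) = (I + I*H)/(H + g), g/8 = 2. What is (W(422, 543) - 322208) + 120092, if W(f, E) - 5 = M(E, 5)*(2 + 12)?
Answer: -225962317/1118 ≈ -2.0211e+5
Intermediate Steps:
g = 16 (g = 8*2 = 16)
M(H, I) = -¾ + (I + H*I)/(8*(16 + H)) (M(H, I) = -¾ + ((I + I*H)/(H + 16))/8 = -¾ + ((I + H*I)/(16 + H))/8 = -¾ + (I + H*I)/(8*(16 + H)))
W(f, E) = 5 + 7*(-91 - E)/(4*(16 + E)) (W(f, E) = 5 + ((-96 + 5 - 6*E + E*5)/(8*(16 + E)))*(2 + 12) = 5 + ((-96 + 5 - 6*E + 5*E)/(8*(16 + E)))*14 = 5 + ((-91 - E)/(8*(16 + E)))*14 = 5 + 7*(-91 - E)/(4*(16 + E)))
(W(422, 543) - 322208) + 120092 = ((-317 + 13*543)/(4*(16 + 543)) - 322208) + 120092 = ((¼)*(-317 + 7059)/559 - 322208) + 120092 = ((¼)*(1/559)*6742 - 322208) + 120092 = (3371/1118 - 322208) + 120092 = -360225173/1118 + 120092 = -225962317/1118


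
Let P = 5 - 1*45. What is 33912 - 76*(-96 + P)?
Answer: 44248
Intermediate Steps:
P = -40 (P = 5 - 45 = -40)
33912 - 76*(-96 + P) = 33912 - 76*(-96 - 40) = 33912 - 76*(-136) = 33912 - 1*(-10336) = 33912 + 10336 = 44248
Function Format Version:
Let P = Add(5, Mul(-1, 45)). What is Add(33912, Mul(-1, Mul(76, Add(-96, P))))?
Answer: 44248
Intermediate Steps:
P = -40 (P = Add(5, -45) = -40)
Add(33912, Mul(-1, Mul(76, Add(-96, P)))) = Add(33912, Mul(-1, Mul(76, Add(-96, -40)))) = Add(33912, Mul(-1, Mul(76, -136))) = Add(33912, Mul(-1, -10336)) = Add(33912, 10336) = 44248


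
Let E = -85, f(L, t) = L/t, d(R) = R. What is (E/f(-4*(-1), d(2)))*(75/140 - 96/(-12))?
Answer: -20315/56 ≈ -362.77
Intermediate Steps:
(E/f(-4*(-1), d(2)))*(75/140 - 96/(-12)) = (-85/(-4*(-1)/2))*(75/140 - 96/(-12)) = (-85/(4*(½)))*(75*(1/140) - 96*(-1/12)) = (-85/2)*(15/28 + 8) = -85*½*(239/28) = -85/2*239/28 = -20315/56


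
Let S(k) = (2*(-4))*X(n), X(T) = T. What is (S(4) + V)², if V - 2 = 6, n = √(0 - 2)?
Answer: 64*(1 - I*√2)² ≈ -64.0 - 181.02*I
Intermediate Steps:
n = I*√2 (n = √(-2) = I*√2 ≈ 1.4142*I)
S(k) = -8*I*√2 (S(k) = (2*(-4))*(I*√2) = -8*I*√2)
V = 8 (V = 2 + 6 = 8)
(S(4) + V)² = (-8*I*√2 + 8)² = (8 - 8*I*√2)²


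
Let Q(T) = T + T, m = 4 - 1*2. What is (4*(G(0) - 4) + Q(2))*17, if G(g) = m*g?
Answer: -204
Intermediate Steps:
m = 2 (m = 4 - 2 = 2)
G(g) = 2*g
Q(T) = 2*T
(4*(G(0) - 4) + Q(2))*17 = (4*(2*0 - 4) + 2*2)*17 = (4*(0 - 4) + 4)*17 = (4*(-4) + 4)*17 = (-16 + 4)*17 = -12*17 = -204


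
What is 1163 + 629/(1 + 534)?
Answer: 622834/535 ≈ 1164.2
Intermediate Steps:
1163 + 629/(1 + 534) = 1163 + 629/535 = 622834/535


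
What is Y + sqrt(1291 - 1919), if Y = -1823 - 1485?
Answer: -3308 + 2*I*sqrt(157) ≈ -3308.0 + 25.06*I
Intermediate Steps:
Y = -3308
Y + sqrt(1291 - 1919) = -3308 + sqrt(1291 - 1919) = -3308 + sqrt(-628) = -3308 + 2*I*sqrt(157)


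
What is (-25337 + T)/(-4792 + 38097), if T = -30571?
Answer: -55908/33305 ≈ -1.6787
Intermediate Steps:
(-25337 + T)/(-4792 + 38097) = (-25337 - 30571)/(-4792 + 38097) = -55908/33305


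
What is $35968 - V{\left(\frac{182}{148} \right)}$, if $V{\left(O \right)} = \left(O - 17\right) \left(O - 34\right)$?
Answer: $\frac{194130793}{5476} \approx 35451.0$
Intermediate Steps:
$V{\left(O \right)} = \left(-34 + O\right) \left(-17 + O\right)$ ($V{\left(O \right)} = \left(-17 + O\right) \left(-34 + O\right) = \left(-34 + O\right) \left(-17 + O\right)$)
$35968 - V{\left(\frac{182}{148} \right)} = 35968 - \left(578 + \left(\frac{182}{148}\right)^{2} - 51 \cdot \frac{182}{148}\right) = 35968 - \left(578 + \left(182 \cdot \frac{1}{148}\right)^{2} - 51 \cdot 182 \cdot \frac{1}{148}\right) = 35968 - \left(578 + \left(\frac{91}{74}\right)^{2} - \frac{4641}{74}\right) = 35968 - \left(578 + \frac{8281}{5476} - \frac{4641}{74}\right) = 35968 - \frac{2829975}{5476} = \frac{194130793}{5476}$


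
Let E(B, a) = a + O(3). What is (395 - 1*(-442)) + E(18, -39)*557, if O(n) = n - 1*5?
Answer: -22000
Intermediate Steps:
O(n) = -5 + n (O(n) = n - 5 = -5 + n)
E(B, a) = -2 + a (E(B, a) = a + (-5 + 3) = a - 2 = -2 + a)
(395 - 1*(-442)) + E(18, -39)*557 = (395 - 1*(-442)) + (-2 - 39)*557 = (395 + 442) - 41*557 = 837 - 22837 = -22000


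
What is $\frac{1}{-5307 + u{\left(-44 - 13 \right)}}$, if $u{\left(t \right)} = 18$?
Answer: $- \frac{1}{5289} \approx -0.00018907$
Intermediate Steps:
$\frac{1}{-5307 + u{\left(-44 - 13 \right)}} = \frac{1}{-5307 + 18} = \frac{1}{-5289} = - \frac{1}{5289}$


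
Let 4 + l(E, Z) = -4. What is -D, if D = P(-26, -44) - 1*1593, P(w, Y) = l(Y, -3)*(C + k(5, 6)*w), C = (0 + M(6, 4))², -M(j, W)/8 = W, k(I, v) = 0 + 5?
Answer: 8745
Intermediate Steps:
l(E, Z) = -8 (l(E, Z) = -4 - 4 = -8)
k(I, v) = 5
M(j, W) = -8*W
C = 1024 (C = (0 - 8*4)² = (0 - 32)² = (-32)² = 1024)
P(w, Y) = -8192 - 40*w (P(w, Y) = -8*(1024 + 5*w) = -8192 - 40*w)
D = -8745 (D = (-8192 - 40*(-26)) - 1*1593 = (-8192 + 1040) - 1593 = -7152 - 1593 = -8745)
-D = -1*(-8745) = 8745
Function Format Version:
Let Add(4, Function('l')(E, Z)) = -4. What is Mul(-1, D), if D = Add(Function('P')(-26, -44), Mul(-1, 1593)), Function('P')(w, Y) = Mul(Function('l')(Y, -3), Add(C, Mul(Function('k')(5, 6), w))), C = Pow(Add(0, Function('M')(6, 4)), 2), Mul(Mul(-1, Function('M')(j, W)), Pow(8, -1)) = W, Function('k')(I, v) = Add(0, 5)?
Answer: 8745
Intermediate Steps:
Function('l')(E, Z) = -8 (Function('l')(E, Z) = Add(-4, -4) = -8)
Function('k')(I, v) = 5
Function('M')(j, W) = Mul(-8, W)
C = 1024 (C = Pow(Add(0, Mul(-8, 4)), 2) = Pow(Add(0, -32), 2) = Pow(-32, 2) = 1024)
Function('P')(w, Y) = Add(-8192, Mul(-40, w)) (Function('P')(w, Y) = Mul(-8, Add(1024, Mul(5, w))) = Add(-8192, Mul(-40, w)))
D = -8745 (D = Add(Add(-8192, Mul(-40, -26)), Mul(-1, 1593)) = Add(Add(-8192, 1040), -1593) = Add(-7152, -1593) = -8745)
Mul(-1, D) = Mul(-1, -8745) = 8745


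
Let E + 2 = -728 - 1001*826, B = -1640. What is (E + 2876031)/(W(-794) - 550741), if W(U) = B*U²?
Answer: -682825/344821927 ≈ -0.0019802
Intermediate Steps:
E = -827556 (E = -2 + (-728 - 1001*826) = -2 + (-728 - 826826) = -2 - 827554 = -827556)
W(U) = -1640*U²
(E + 2876031)/(W(-794) - 550741) = (-827556 + 2876031)/(-1640*(-794)² - 550741) = 2048475/(-1640*630436 - 550741) = 2048475/(-1033915040 - 550741) = 2048475/(-1034465781) = 2048475*(-1/1034465781) = -682825/344821927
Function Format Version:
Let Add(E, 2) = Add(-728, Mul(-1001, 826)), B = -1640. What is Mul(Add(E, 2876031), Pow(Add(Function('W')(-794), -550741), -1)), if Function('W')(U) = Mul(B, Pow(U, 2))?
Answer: Rational(-682825, 344821927) ≈ -0.0019802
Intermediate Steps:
E = -827556 (E = Add(-2, Add(-728, Mul(-1001, 826))) = Add(-2, Add(-728, -826826)) = Add(-2, -827554) = -827556)
Function('W')(U) = Mul(-1640, Pow(U, 2))
Mul(Add(E, 2876031), Pow(Add(Function('W')(-794), -550741), -1)) = Mul(Add(-827556, 2876031), Pow(Add(Mul(-1640, Pow(-794, 2)), -550741), -1)) = Mul(2048475, Pow(Add(Mul(-1640, 630436), -550741), -1)) = Mul(2048475, Pow(Add(-1033915040, -550741), -1)) = Mul(2048475, Pow(-1034465781, -1)) = Mul(2048475, Rational(-1, 1034465781)) = Rational(-682825, 344821927)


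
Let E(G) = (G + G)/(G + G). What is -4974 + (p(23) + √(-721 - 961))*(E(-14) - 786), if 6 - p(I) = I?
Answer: 8371 - 22765*I*√2 ≈ 8371.0 - 32195.0*I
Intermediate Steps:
E(G) = 1 (E(G) = (2*G)/((2*G)) = (2*G)*(1/(2*G)) = 1)
p(I) = 6 - I
-4974 + (p(23) + √(-721 - 961))*(E(-14) - 786) = -4974 + ((6 - 1*23) + √(-721 - 961))*(1 - 786) = -4974 + ((6 - 23) + √(-1682))*(-785) = -4974 + (-17 + 29*I*√2)*(-785) = -4974 + (13345 - 22765*I*√2) = 8371 - 22765*I*√2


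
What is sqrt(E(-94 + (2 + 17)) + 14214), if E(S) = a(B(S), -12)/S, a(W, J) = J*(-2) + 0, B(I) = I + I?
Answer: sqrt(355342)/5 ≈ 119.22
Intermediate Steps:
B(I) = 2*I
a(W, J) = -2*J (a(W, J) = -2*J + 0 = -2*J)
E(S) = 24/S (E(S) = (-2*(-12))/S = 24/S)
sqrt(E(-94 + (2 + 17)) + 14214) = sqrt(24/(-94 + (2 + 17)) + 14214) = sqrt(24/(-94 + 19) + 14214) = sqrt(24/(-75) + 14214) = sqrt(24*(-1/75) + 14214) = sqrt(-8/25 + 14214) = sqrt(355342/25) = sqrt(355342)/5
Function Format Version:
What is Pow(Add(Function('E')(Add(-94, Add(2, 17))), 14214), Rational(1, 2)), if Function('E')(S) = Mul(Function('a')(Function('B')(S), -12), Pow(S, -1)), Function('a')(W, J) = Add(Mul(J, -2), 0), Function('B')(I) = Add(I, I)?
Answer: Mul(Rational(1, 5), Pow(355342, Rational(1, 2))) ≈ 119.22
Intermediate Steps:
Function('B')(I) = Mul(2, I)
Function('a')(W, J) = Mul(-2, J) (Function('a')(W, J) = Add(Mul(-2, J), 0) = Mul(-2, J))
Function('E')(S) = Mul(24, Pow(S, -1)) (Function('E')(S) = Mul(Mul(-2, -12), Pow(S, -1)) = Mul(24, Pow(S, -1)))
Pow(Add(Function('E')(Add(-94, Add(2, 17))), 14214), Rational(1, 2)) = Pow(Add(Mul(24, Pow(Add(-94, Add(2, 17)), -1)), 14214), Rational(1, 2)) = Pow(Add(Mul(24, Pow(Add(-94, 19), -1)), 14214), Rational(1, 2)) = Pow(Add(Mul(24, Pow(-75, -1)), 14214), Rational(1, 2)) = Pow(Add(Mul(24, Rational(-1, 75)), 14214), Rational(1, 2)) = Pow(Add(Rational(-8, 25), 14214), Rational(1, 2)) = Pow(Rational(355342, 25), Rational(1, 2)) = Mul(Rational(1, 5), Pow(355342, Rational(1, 2)))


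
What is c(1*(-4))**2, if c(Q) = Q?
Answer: 16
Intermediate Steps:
c(1*(-4))**2 = (1*(-4))**2 = (-4)**2 = 16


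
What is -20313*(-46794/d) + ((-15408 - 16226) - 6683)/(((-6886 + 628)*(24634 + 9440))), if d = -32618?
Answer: -101342804558643059/3477651115428 ≈ -29141.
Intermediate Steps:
-20313*(-46794/d) + ((-15408 - 16226) - 6683)/(((-6886 + 628)*(24634 + 9440))) = -20313/((-32618/(-46794))) + ((-15408 - 16226) - 6683)/(((-6886 + 628)*(24634 + 9440))) = -20313/((-32618*(-1/46794))) + (-31634 - 6683)/((-6258*34074)) = -20313/16309/23397 - 38317/(-213235092) = -20313*23397/16309 - 38317*(-1/213235092) = -475263261/16309 + 38317/213235092 = -101342804558643059/3477651115428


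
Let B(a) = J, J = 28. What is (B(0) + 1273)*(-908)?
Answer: -1181308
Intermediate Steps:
B(a) = 28
(B(0) + 1273)*(-908) = (28 + 1273)*(-908) = 1301*(-908) = -1181308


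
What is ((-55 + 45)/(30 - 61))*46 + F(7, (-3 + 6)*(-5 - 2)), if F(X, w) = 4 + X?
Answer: 801/31 ≈ 25.839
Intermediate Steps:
((-55 + 45)/(30 - 61))*46 + F(7, (-3 + 6)*(-5 - 2)) = ((-55 + 45)/(30 - 61))*46 + (4 + 7) = -10/(-31)*46 + 11 = -10*(-1/31)*46 + 11 = (10/31)*46 + 11 = 460/31 + 11 = 801/31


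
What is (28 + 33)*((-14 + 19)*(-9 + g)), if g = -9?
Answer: -5490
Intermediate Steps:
(28 + 33)*((-14 + 19)*(-9 + g)) = (28 + 33)*((-14 + 19)*(-9 - 9)) = 61*(5*(-18)) = 61*(-90) = -5490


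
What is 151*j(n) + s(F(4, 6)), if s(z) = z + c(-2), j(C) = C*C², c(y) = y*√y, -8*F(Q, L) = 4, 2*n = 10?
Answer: 37749/2 - 2*I*√2 ≈ 18875.0 - 2.8284*I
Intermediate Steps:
n = 5 (n = (½)*10 = 5)
F(Q, L) = -½ (F(Q, L) = -⅛*4 = -½)
c(y) = y^(3/2)
j(C) = C³
s(z) = z - 2*I*√2 (s(z) = z + (-2)^(3/2) = z - 2*I*√2)
151*j(n) + s(F(4, 6)) = 151*5³ + (-½ - 2*I*√2) = 151*125 + (-½ - 2*I*√2) = 18875 + (-½ - 2*I*√2) = 37749/2 - 2*I*√2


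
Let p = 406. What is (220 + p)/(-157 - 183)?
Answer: -313/170 ≈ -1.8412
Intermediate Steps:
(220 + p)/(-157 - 183) = (220 + 406)/(-157 - 183) = 626/(-340) = 626*(-1/340) = -313/170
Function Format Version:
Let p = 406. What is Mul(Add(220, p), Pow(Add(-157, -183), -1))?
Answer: Rational(-313, 170) ≈ -1.8412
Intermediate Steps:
Mul(Add(220, p), Pow(Add(-157, -183), -1)) = Mul(Add(220, 406), Pow(Add(-157, -183), -1)) = Mul(626, Pow(-340, -1)) = Mul(626, Rational(-1, 340)) = Rational(-313, 170)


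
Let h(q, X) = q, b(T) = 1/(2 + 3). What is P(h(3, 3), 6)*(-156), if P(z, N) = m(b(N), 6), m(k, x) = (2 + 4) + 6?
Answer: -1872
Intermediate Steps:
b(T) = ⅕ (b(T) = 1/5 = ⅕)
m(k, x) = 12 (m(k, x) = 6 + 6 = 12)
P(z, N) = 12
P(h(3, 3), 6)*(-156) = 12*(-156) = -1872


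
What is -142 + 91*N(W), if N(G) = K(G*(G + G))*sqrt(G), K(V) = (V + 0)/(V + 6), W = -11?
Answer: -142 + 11011*I*sqrt(11)/124 ≈ -142.0 + 294.51*I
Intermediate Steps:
K(V) = V/(6 + V)
N(G) = 2*G**(5/2)/(6 + 2*G**2) (N(G) = ((G*(G + G))/(6 + G*(G + G)))*sqrt(G) = ((G*(2*G))/(6 + G*(2*G)))*sqrt(G) = ((2*G**2)/(6 + 2*G**2))*sqrt(G) = (2*G**2/(6 + 2*G**2))*sqrt(G) = 2*G**(5/2)/(6 + 2*G**2))
-142 + 91*N(W) = -142 + 91*((-11)**(5/2)/(3 + (-11)**2)) = -142 + 91*((121*I*sqrt(11))/(3 + 121)) = -142 + 91*((121*I*sqrt(11))/124) = -142 + 91*((121*I*sqrt(11))*(1/124)) = -142 + 91*(121*I*sqrt(11)/124) = -142 + 11011*I*sqrt(11)/124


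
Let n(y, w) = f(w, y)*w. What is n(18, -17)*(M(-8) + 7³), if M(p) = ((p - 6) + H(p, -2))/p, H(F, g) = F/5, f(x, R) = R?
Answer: -1055547/10 ≈ -1.0555e+5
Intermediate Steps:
H(F, g) = F/5 (H(F, g) = F*(⅕) = F/5)
n(y, w) = w*y (n(y, w) = y*w = w*y)
M(p) = (-6 + 6*p/5)/p (M(p) = ((p - 6) + p/5)/p = ((-6 + p) + p/5)/p = (-6 + 6*p/5)/p)
n(18, -17)*(M(-8) + 7³) = (-17*18)*((6/5 - 6/(-8)) + 7³) = -306*((6/5 - 6*(-⅛)) + 343) = -306*((6/5 + ¾) + 343) = -306*(39/20 + 343) = -306*6899/20 = -1055547/10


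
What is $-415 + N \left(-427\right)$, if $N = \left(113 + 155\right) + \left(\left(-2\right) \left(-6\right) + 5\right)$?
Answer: $-122110$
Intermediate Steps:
$N = 285$ ($N = 268 + \left(12 + 5\right) = 268 + 17 = 285$)
$-415 + N \left(-427\right) = -415 + 285 \left(-427\right) = -415 - 121695 = -122110$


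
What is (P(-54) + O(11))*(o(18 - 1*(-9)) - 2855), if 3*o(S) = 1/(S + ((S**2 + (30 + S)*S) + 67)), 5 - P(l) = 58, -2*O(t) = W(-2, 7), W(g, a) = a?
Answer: 2286049777/14172 ≈ 1.6131e+5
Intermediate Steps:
O(t) = -7/2 (O(t) = -1/2*7 = -7/2)
P(l) = -53 (P(l) = 5 - 1*58 = 5 - 58 = -53)
o(S) = 1/(3*(67 + S + S**2 + S*(30 + S))) (o(S) = 1/(3*(S + ((S**2 + (30 + S)*S) + 67))) = 1/(3*(S + ((S**2 + S*(30 + S)) + 67))) = 1/(3*(S + (67 + S**2 + S*(30 + S)))) = 1/(3*(67 + S + S**2 + S*(30 + S))))
(P(-54) + O(11))*(o(18 - 1*(-9)) - 2855) = (-53 - 7/2)*(1/(3*(67 + 2*(18 - 1*(-9))**2 + 31*(18 - 1*(-9)))) - 2855) = -113*(1/(3*(67 + 2*(18 + 9)**2 + 31*(18 + 9))) - 2855)/2 = -113*(1/(3*(67 + 2*27**2 + 31*27)) - 2855)/2 = -113*(1/(3*(67 + 2*729 + 837)) - 2855)/2 = -113*(1/(3*(67 + 1458 + 837)) - 2855)/2 = -113*((1/3)/2362 - 2855)/2 = -113*((1/3)*(1/2362) - 2855)/2 = -113*(1/7086 - 2855)/2 = -113/2*(-20230529/7086) = 2286049777/14172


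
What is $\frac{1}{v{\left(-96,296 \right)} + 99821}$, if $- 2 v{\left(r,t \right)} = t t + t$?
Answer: $\frac{1}{55865} \approx 1.79 \cdot 10^{-5}$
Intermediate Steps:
$v{\left(r,t \right)} = - \frac{t}{2} - \frac{t^{2}}{2}$ ($v{\left(r,t \right)} = - \frac{t t + t}{2} = - \frac{t^{2} + t}{2} = - \frac{t + t^{2}}{2} = - \frac{t}{2} - \frac{t^{2}}{2}$)
$\frac{1}{v{\left(-96,296 \right)} + 99821} = \frac{1}{\left(- \frac{1}{2}\right) 296 \left(1 + 296\right) + 99821} = \frac{1}{\left(- \frac{1}{2}\right) 296 \cdot 297 + 99821} = \frac{1}{-43956 + 99821} = \frac{1}{55865}$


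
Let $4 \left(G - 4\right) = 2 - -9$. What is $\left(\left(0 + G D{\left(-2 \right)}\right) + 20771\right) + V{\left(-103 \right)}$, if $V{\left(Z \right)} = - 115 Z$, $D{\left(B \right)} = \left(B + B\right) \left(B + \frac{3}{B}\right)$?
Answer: $\frac{65421}{2} \approx 32711.0$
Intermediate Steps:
$D{\left(B \right)} = 2 B \left(B + \frac{3}{B}\right)$
$G = \frac{27}{4}$ ($G = 4 + \frac{2 - -9}{4} = 4 + \frac{2 + 9}{4} = 4 + \frac{1}{4} \cdot 11 = 4 + \frac{11}{4} = \frac{27}{4} \approx 6.75$)
$\left(\left(0 + G D{\left(-2 \right)}\right) + 20771\right) + V{\left(-103 \right)} = \left(\left(0 + \frac{27 \left(6 + 2 \left(-2\right)^{2}\right)}{4}\right) + 20771\right) - -11845 = \left(\left(0 + \frac{27 \left(6 + 2 \cdot 4\right)}{4}\right) + 20771\right) + 11845 = \left(\left(0 + \frac{27 \left(6 + 8\right)}{4}\right) + 20771\right) + 11845 = \left(\left(0 + \frac{27}{4} \cdot 14\right) + 20771\right) + 11845 = \left(\left(0 + \frac{189}{2}\right) + 20771\right) + 11845 = \left(\frac{189}{2} + 20771\right) + 11845 = \frac{41731}{2} + 11845 = \frac{65421}{2}$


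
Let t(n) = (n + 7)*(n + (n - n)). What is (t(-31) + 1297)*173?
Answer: 353093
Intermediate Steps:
t(n) = n*(7 + n) (t(n) = (7 + n)*(n + 0) = (7 + n)*n = n*(7 + n))
(t(-31) + 1297)*173 = (-31*(7 - 31) + 1297)*173 = (-31*(-24) + 1297)*173 = (744 + 1297)*173 = 2041*173 = 353093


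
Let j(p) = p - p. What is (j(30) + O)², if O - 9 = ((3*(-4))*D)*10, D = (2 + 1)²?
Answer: 1147041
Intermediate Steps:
D = 9 (D = 3² = 9)
j(p) = 0
O = -1071 (O = 9 + ((3*(-4))*9)*10 = 9 - 12*9*10 = 9 - 108*10 = 9 - 1080 = -1071)
(j(30) + O)² = (0 - 1071)² = (-1071)² = 1147041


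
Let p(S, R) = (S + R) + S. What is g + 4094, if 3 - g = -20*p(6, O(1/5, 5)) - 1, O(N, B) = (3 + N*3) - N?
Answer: 4406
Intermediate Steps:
O(N, B) = 3 + 2*N (O(N, B) = (3 + 3*N) - N = 3 + 2*N)
p(S, R) = R + 2*S (p(S, R) = (R + S) + S = R + 2*S)
g = 312 (g = 3 - (-20*((3 + 2/5) + 2*6) - 1) = 3 - (-20*((3 + 2*(1/5)) + 12) - 1) = 3 - (-20*((3 + 2/5) + 12) - 1) = 3 - (-20*(17/5 + 12) - 1) = 3 - (-20*77/5 - 1) = 3 - (-308 - 1) = 3 - 1*(-309) = 3 + 309 = 312)
g + 4094 = 312 + 4094 = 4406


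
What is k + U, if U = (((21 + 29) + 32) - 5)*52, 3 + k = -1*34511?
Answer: -30510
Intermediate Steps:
k = -34514 (k = -3 - 1*34511 = -3 - 34511 = -34514)
U = 4004 (U = ((50 + 32) - 5)*52 = (82 - 5)*52 = 77*52 = 4004)
k + U = -34514 + 4004 = -30510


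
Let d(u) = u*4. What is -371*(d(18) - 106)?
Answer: 12614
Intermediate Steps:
d(u) = 4*u
-371*(d(18) - 106) = -371*(4*18 - 106) = -371*(72 - 106) = -371*(-34) = 12614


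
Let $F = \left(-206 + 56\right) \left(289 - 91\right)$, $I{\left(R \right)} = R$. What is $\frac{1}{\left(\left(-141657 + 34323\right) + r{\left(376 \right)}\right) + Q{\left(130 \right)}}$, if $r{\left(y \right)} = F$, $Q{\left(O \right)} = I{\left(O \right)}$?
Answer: $- \frac{1}{136904} \approx -7.3044 \cdot 10^{-6}$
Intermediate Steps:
$Q{\left(O \right)} = O$
$F = -29700$ ($F = \left(-150\right) 198 = -29700$)
$r{\left(y \right)} = -29700$
$\frac{1}{\left(\left(-141657 + 34323\right) + r{\left(376 \right)}\right) + Q{\left(130 \right)}} = \frac{1}{\left(\left(-141657 + 34323\right) - 29700\right) + 130} = \frac{1}{\left(-107334 - 29700\right) + 130} = \frac{1}{-137034 + 130} = \frac{1}{-136904} = - \frac{1}{136904}$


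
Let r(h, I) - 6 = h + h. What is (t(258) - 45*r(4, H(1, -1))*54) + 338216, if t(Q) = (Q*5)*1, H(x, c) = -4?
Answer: 305486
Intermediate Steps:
t(Q) = 5*Q (t(Q) = (5*Q)*1 = 5*Q)
r(h, I) = 6 + 2*h (r(h, I) = 6 + (h + h) = 6 + 2*h)
(t(258) - 45*r(4, H(1, -1))*54) + 338216 = (5*258 - 45*(6 + 2*4)*54) + 338216 = (1290 - 45*(6 + 8)*54) + 338216 = (1290 - 45*14*54) + 338216 = (1290 - 630*54) + 338216 = (1290 - 34020) + 338216 = -32730 + 338216 = 305486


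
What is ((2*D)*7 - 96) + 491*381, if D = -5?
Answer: 186905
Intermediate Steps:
((2*D)*7 - 96) + 491*381 = ((2*(-5))*7 - 96) + 491*381 = (-10*7 - 96) + 187071 = (-70 - 96) + 187071 = -166 + 187071 = 186905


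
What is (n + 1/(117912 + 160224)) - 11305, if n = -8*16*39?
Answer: -4532782391/278136 ≈ -16297.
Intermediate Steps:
n = -4992 (n = -128*39 = -4992)
(n + 1/(117912 + 160224)) - 11305 = (-4992 + 1/(117912 + 160224)) - 11305 = (-4992 + 1/278136) - 11305 = -1388454911/278136 - 11305 = -4532782391/278136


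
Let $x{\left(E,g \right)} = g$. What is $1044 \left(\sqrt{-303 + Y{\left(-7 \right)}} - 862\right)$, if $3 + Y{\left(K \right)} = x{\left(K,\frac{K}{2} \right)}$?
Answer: $-899928 + 522 i \sqrt{1238} \approx -8.9993 \cdot 10^{5} + 18367.0 i$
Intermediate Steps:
$Y{\left(K \right)} = -3 + \frac{K}{2}$
$1044 \left(\sqrt{-303 + Y{\left(-7 \right)}} - 862\right) = 1044 \left(\sqrt{-303 + \left(-3 + \frac{1}{2} \left(-7\right)\right)} - 862\right) = 1044 \left(\sqrt{-303 - \frac{13}{2}} - 862\right) = 1044 \left(\sqrt{- \frac{619}{2}} - 862\right) = 1044 \left(\frac{i \sqrt{1238}}{2} - 862\right) = 1044 \left(-862 + \frac{i \sqrt{1238}}{2}\right) = -899928 + 522 i \sqrt{1238}$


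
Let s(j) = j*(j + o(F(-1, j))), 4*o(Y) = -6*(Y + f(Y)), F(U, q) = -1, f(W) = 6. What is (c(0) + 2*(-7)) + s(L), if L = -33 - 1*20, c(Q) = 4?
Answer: 6393/2 ≈ 3196.5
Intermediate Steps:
o(Y) = -9 - 3*Y/2 (o(Y) = (-6*(Y + 6))/4 = (-6*(6 + Y))/4 = (-36 - 6*Y)/4 = -9 - 3*Y/2)
L = -53 (L = -33 - 20 = -53)
s(j) = j*(-15/2 + j) (s(j) = j*(j + (-9 - 3/2*(-1))) = j*(j + (-9 + 3/2)) = j*(j - 15/2) = j*(-15/2 + j))
(c(0) + 2*(-7)) + s(L) = (4 + 2*(-7)) + (½)*(-53)*(-15 + 2*(-53)) = (4 - 14) + (½)*(-53)*(-15 - 106) = -10 + (½)*(-53)*(-121) = -10 + 6413/2 = 6393/2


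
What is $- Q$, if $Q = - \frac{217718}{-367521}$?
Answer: $- \frac{217718}{367521} \approx -0.5924$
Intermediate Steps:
$Q = \frac{217718}{367521}$ ($Q = \left(-217718\right) \left(- \frac{1}{367521}\right) = \frac{217718}{367521} \approx 0.5924$)
$- Q = \left(-1\right) \frac{217718}{367521} = - \frac{217718}{367521}$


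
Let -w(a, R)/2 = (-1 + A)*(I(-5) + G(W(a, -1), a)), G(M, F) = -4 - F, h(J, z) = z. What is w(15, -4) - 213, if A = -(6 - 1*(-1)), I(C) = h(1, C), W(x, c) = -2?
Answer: -597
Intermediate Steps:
I(C) = C
A = -7 (A = -(6 + 1) = -1*7 = -7)
w(a, R) = -144 - 16*a (w(a, R) = -2*(-1 - 7)*(-5 + (-4 - a)) = -(-16)*(-9 - a) = -2*(72 + 8*a) = -144 - 16*a)
w(15, -4) - 213 = (-144 - 16*15) - 213 = (-144 - 240) - 213 = -384 - 213 = -597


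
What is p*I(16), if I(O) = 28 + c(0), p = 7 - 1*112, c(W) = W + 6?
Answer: -3570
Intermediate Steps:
c(W) = 6 + W
p = -105 (p = 7 - 112 = -105)
I(O) = 34 (I(O) = 28 + (6 + 0) = 28 + 6 = 34)
p*I(16) = -105*34 = -3570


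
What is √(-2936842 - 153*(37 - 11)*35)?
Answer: 2*I*√769018 ≈ 1753.9*I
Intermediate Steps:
√(-2936842 - 153*(37 - 11)*35) = √(-2936842 - 153*26*35) = √(-2936842 - 3978*35) = √(-2936842 - 139230) = √(-3076072) = 2*I*√769018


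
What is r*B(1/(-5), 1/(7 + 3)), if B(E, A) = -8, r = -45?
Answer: 360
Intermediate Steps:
r*B(1/(-5), 1/(7 + 3)) = -45*(-8) = 360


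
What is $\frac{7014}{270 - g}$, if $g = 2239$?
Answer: $- \frac{7014}{1969} \approx -3.5622$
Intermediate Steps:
$\frac{7014}{270 - g} = \frac{7014}{270 - 2239} = \frac{7014}{-1969} = 7014 \left(- \frac{1}{1969}\right) = - \frac{7014}{1969}$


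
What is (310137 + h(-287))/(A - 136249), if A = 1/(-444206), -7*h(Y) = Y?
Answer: -137782928668/60522623295 ≈ -2.2766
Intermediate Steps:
h(Y) = -Y/7
A = -1/444206 ≈ -2.2512e-6
(310137 + h(-287))/(A - 136249) = (310137 - ⅐*(-287))/(-1/444206 - 136249) = (310137 + 41)/(-60522623295/444206) = 310178*(-444206/60522623295) = -137782928668/60522623295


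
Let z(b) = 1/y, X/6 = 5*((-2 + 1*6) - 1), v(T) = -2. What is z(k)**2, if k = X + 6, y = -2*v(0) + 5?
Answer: 1/81 ≈ 0.012346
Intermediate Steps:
X = 90 (X = 6*(5*((-2 + 1*6) - 1)) = 6*(5*((-2 + 6) - 1)) = 6*(5*(4 - 1)) = 6*(5*3) = 6*15 = 90)
y = 9 (y = -2*(-2) + 5 = 4 + 5 = 9)
k = 96 (k = 90 + 6 = 96)
z(b) = 1/9
z(k)**2 = (1/9)**2 = 1/81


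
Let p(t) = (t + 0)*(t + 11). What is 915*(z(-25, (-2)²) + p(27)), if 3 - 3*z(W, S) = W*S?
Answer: 970205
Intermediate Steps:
p(t) = t*(11 + t)
z(W, S) = 1 - S*W/3 (z(W, S) = 1 - W*S/3 = 1 - S*W/3)
915*(z(-25, (-2)²) + p(27)) = 915*((1 - ⅓*(-2)²*(-25)) + 27*(11 + 27)) = 915*((1 - ⅓*4*(-25)) + 27*38) = 915*((1 + 100/3) + 1026) = 915*(103/3 + 1026) = 915*(3181/3) = 970205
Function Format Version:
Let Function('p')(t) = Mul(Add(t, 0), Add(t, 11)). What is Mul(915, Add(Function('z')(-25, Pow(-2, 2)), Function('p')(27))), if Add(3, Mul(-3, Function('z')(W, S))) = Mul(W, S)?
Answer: 970205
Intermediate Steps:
Function('p')(t) = Mul(t, Add(11, t))
Function('z')(W, S) = Add(1, Mul(Rational(-1, 3), S, W)) (Function('z')(W, S) = Add(1, Mul(Rational(-1, 3), Mul(W, S))) = Add(1, Mul(Rational(-1, 3), Mul(S, W))) = Add(1, Mul(Rational(-1, 3), S, W)))
Mul(915, Add(Function('z')(-25, Pow(-2, 2)), Function('p')(27))) = Mul(915, Add(Add(1, Mul(Rational(-1, 3), Pow(-2, 2), -25)), Mul(27, Add(11, 27)))) = Mul(915, Add(Add(1, Mul(Rational(-1, 3), 4, -25)), Mul(27, 38))) = Mul(915, Add(Add(1, Rational(100, 3)), 1026)) = Mul(915, Add(Rational(103, 3), 1026)) = Mul(915, Rational(3181, 3)) = 970205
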